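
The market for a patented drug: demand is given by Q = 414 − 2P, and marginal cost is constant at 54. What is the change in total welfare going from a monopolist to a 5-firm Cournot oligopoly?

Inverting demand: P = 207 − 0.5Q.
The monopolist equates marginal revenue to marginal cost: 207 − Q = 54, so Q = 153. From demand, P = 130.5.
CS = ½·(207 − 130.5)·153 = 5852.25; PS = (130.5 − 54)·153 = 11704.5; TS = 17556.75.
Cournot with 5 identical firms: the symmetric best-response condition is 207 − 3q = 54. Each firm produces q = 51, total output Q = 255, price P = 79.5.
CS = ½·(207 − 79.5)·255 = 16256.25; PS = (79.5 − 54)·255 = 6502.5; TS = 22758.75.
Change in total welfare: 22758.75 − 17556.75 = 5202.

Total welfare rises by 5202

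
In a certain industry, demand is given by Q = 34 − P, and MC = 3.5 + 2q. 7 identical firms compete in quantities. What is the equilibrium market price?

P = 12.65

Inverting demand: P = 34 − Q.
In a 7-firm Cournot equilibrium, symmetry and the first-order condition give q = (34 − 3.5)/(10) = 3.05. So Q = 21.35 and P = 12.65.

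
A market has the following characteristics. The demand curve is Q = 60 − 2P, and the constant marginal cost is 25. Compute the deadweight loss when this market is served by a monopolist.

Inverting demand: P = 30 − 0.5Q.
Perfect competition: P = MC = 25, so 30 − 0.5Q = 25 and Q = 10.
Monopoly sets MR = MC: 30 − Q = 25 ⇒ Q = 5, P = 30 − 0.5·5 = 27.5.
DWL is the triangle between Q = 5 and Q = 10: ½·(10 − 5)·(27.5 − 25) = 6.25.

DWL = 6.25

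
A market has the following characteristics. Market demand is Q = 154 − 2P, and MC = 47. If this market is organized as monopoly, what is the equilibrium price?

P = 62

Inverting demand: P = 77 − 0.5Q.
The monopolist equates marginal revenue to marginal cost: 77 − Q = 47, so Q = 30. From demand, P = 62.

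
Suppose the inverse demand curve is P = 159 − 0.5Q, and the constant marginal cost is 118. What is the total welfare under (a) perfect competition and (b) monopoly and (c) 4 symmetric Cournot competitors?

Competition: TS = 1681; Monopoly: TS = 1260.75; Cournot: TS = 1613.76

Perfect competition: P = MC = 118, so 159 − 0.5Q = 118 and Q = 82.
CS = ½·(159 − 118)·82 = 1681; PS = (118 − 118)·82 = 0; TS = 1681.
The monopolist equates marginal revenue to marginal cost: 159 − Q = 118, so Q = 41. From demand, P = 138.5.
CS = ½·(159 − 138.5)·41 = 420.25; PS = (138.5 − 118)·41 = 840.5; TS = 1260.75.
Cournot with 4 identical firms: the symmetric best-response condition is 159 − 2.5q = 118. Each firm produces q = 16.4, total output Q = 65.6, price P = 126.2.
CS = ½·(159 − 126.2)·65.6 = 1075.84; PS = (126.2 − 118)·65.6 = 537.92; TS = 1613.76.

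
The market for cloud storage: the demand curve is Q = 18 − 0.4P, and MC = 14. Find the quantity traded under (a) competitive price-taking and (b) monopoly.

Competition: Q = 12.4; Monopoly: Q = 6.2

Inverting demand: P = 45 − 2.5Q.
Perfect competition: P = MC = 14, so 45 − 2.5Q = 14 and Q = 12.4.
A monopolist chooses Q where MR = MC. MR = 45 − 5Q; setting this equal to 14 gives Q = 6.2 and P = 29.5.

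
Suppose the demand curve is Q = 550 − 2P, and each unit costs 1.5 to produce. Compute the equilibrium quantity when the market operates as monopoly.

Inverting demand: P = 275 − 0.5Q.
Monopoly sets MR = MC: 275 − Q = 1.5 ⇒ Q = 273.5, P = 275 − 0.5·273.5 = 138.25.

Q = 273.5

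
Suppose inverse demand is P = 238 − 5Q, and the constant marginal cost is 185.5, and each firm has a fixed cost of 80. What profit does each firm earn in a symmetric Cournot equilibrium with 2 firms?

In a 2-firm Cournot equilibrium, symmetry and the first-order condition give q = (238 − 185.5)/(15) = 3.5. So Q = 7 and P = 203.
Each firm's profit = (203 − 185.5)·3.5 − 80 = −18.75.

π_i = −18.75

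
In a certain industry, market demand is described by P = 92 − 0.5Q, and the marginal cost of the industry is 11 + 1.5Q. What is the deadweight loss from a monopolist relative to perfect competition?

Competitive equilibrium sets price equal to marginal cost: 92 − 0.5Q = 11 + 1.5Q, so Q = 40.5 and P = 71.75.
Monopoly sets MR = MC: 92 − Q = 11 + 1.5Q ⇒ Q = 32.4, P = 92 − 0.5·32.4 = 75.8.
CS = ½·(92 − 71.75)·40.5 = 6561/16; PS = (71.75·40.5 − 11·40.5 − ½·1.5·40.5²) = 19683/16; TS = 1640.25.
CS = ½·(92 − 75.8)·32.4 = 262.44; PS = (75.8·32.4 − 11·32.4 − ½·1.5·32.4²) = 1312.2; TS = 1574.64.
DWL = 1640.25 − 1574.64 = 65.61.

DWL = 65.61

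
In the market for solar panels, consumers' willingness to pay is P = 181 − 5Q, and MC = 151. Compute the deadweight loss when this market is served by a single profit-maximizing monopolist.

Perfect competition: P = MC = 151, so 181 − 5Q = 151 and Q = 6.
The monopolist equates marginal revenue to marginal cost: 181 − 10Q = 151, so Q = 3. From demand, P = 166.
DWL is the triangle between Q = 3 and Q = 6: ½·(6 − 3)·(166 − 151) = 22.5.

DWL = 22.5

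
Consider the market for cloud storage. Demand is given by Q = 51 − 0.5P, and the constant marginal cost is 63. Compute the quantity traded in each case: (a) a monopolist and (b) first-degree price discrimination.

Monopoly: Q = 9.75; Perfect PD: Q = 19.5

Inverting demand: P = 102 − 2Q.
The monopolist equates marginal revenue to marginal cost: 102 − 4Q = 63, so Q = 9.75. From demand, P = 82.5.
A perfectly discriminating monopolist sells every unit with P(Q) ≥ MC(Q), so output equals the competitive quantity Q = 19.5. Each buyer pays their reservation price, so CS = 0 and the firm captures all surplus.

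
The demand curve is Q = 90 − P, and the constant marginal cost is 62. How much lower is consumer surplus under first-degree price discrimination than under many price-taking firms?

Inverting demand: P = 90 − Q.
Competitive firms price at marginal cost: P = 62, giving Q = 28.
CS = ½·(90 − 62)·28 = 392.
A perfectly discriminating monopolist sells every unit with P(Q) ≥ MC(Q), so output equals the competitive quantity Q = 28. Each buyer pays their reservation price, so CS = 0 and the firm captures all surplus.
CS = 0.
Change in consumer surplus: 0 − 392 = −392.

CS falls by 392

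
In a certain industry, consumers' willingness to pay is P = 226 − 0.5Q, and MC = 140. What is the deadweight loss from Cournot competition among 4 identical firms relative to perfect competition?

DWL = 295.84

Under competition P = MC = 140, so Q = (226 − 140)/0.5 = 172.
Cournot with 4 identical firms: the symmetric best-response condition is 226 − 2.5q = 140. Each firm produces q = 34.4, total output Q = 137.6, price P = 157.2.
DWL is the triangle between Q = 137.6 and Q = 172: ½·(172 − 137.6)·(157.2 − 140) = 295.84.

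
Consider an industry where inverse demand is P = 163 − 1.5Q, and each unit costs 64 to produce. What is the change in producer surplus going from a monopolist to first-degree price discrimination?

A monopolist chooses Q where MR = MC. MR = 163 − 3Q; setting this equal to 64 gives Q = 33 and P = 113.5.
PS = (113.5 − 64)·33 = 1633.5.
Under first-degree price discrimination the firm charges each unit its demand price and produces up to where P = MC, i.e. Q = 66. Consumer surplus is zero; producer surplus equals total surplus.
PS = ½·(163 − 64)·66 = 3267.
Change in producer surplus: 3267 − 1633.5 = 1633.5.

PS rises by 1633.5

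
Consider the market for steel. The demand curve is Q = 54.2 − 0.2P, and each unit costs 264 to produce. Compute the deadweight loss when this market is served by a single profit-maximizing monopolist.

Inverting demand: P = 271 − 5Q.
Perfect competition: P = MC = 264, so 271 − 5Q = 264 and Q = 1.4.
The monopolist equates marginal revenue to marginal cost: 271 − 10Q = 264, so Q = 0.7. From demand, P = 267.5.
DWL is the triangle between Q = 0.7 and Q = 1.4: ½·(1.4 − 0.7)·(267.5 − 264) = 1.225.

DWL = 1.225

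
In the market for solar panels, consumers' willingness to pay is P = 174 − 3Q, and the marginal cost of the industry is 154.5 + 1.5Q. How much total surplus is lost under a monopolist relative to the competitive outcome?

Competitive equilibrium sets price equal to marginal cost: 174 − 3Q = 154.5 + 1.5Q, so Q = 13/3 and P = 161.
Monopoly sets MR = MC: 174 − 6Q = 154.5 + 1.5Q ⇒ Q = 2.6, P = 174 − 3·2.6 = 166.2.
CS = ½·(174 − 161)·13/3 = 169/6; PS = (161·13/3 − 154.5·13/3 − ½·1.5·(13/3)²) = 169/12; TS = 42.25.
CS = ½·(174 − 166.2)·2.6 = 10.14; PS = (166.2·2.6 − 154.5·2.6 − ½·1.5·2.6²) = 25.35; TS = 35.49.
DWL = 42.25 − 35.49 = 6.76.

DWL = 6.76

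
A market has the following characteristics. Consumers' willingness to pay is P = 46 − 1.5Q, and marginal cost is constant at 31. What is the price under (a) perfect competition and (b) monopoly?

Perfect competition: P = MC = 31, so 46 − 1.5Q = 31 and Q = 10.
Monopoly sets MR = MC: 46 − 3Q = 31 ⇒ Q = 5, P = 46 − 1.5·5 = 38.5.

Competition: P = 31; Monopoly: P = 38.5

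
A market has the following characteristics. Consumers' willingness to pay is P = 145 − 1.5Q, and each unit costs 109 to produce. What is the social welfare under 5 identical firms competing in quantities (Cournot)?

With 5 symmetric Cournot firms, each firm's FOC gives 145 − 9q = 109, so q = 4, Q = 5·4 = 20, and P = 115.
CS = ½·(145 − 115)·20 = 300; PS = (115 − 109)·20 = 120; TS = 420.

TS = 420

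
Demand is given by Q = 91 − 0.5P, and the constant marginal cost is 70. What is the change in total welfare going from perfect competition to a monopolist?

TS falls by 784

Inverting demand: P = 182 − 2Q.
Perfect competition: P = MC = 70, so 182 − 2Q = 70 and Q = 56.
CS = ½·(182 − 70)·56 = 3136; PS = (70 − 70)·56 = 0; TS = 3136.
A monopolist chooses Q where MR = MC. MR = 182 − 4Q; setting this equal to 70 gives Q = 28 and P = 126.
CS = ½·(182 − 126)·28 = 784; PS = (126 − 70)·28 = 1568; TS = 2352.
Change in total welfare: 2352 − 3136 = −784.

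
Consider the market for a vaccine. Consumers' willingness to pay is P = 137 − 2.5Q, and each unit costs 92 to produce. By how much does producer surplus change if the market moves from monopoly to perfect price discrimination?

Producer surplus rises by 202.5

Monopoly sets MR = MC: 137 − 5Q = 92 ⇒ Q = 9, P = 137 − 2.5·9 = 114.5.
PS = (114.5 − 92)·9 = 202.5.
With perfect price discrimination, output is the efficient level Q = 18 (where demand meets MC), but every buyer pays their willingness to pay: CS = 0 and PS = total surplus.
PS = ½·(137 − 92)·18 = 405.
Change in producer surplus: 405 − 202.5 = 202.5.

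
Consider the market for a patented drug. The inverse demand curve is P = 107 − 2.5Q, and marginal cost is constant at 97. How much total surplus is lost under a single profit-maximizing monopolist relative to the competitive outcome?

DWL = 5

Competitive firms price at marginal cost: P = 97, giving Q = 4.
Monopoly sets MR = MC: 107 − 5Q = 97 ⇒ Q = 2, P = 107 − 2.5·2 = 102.
DWL is the triangle between Q = 2 and Q = 4: ½·(4 − 2)·(102 − 97) = 5.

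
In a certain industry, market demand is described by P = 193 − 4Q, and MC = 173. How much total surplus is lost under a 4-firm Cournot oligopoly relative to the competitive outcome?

DWL = 2

Competitive firms price at marginal cost: P = 173, giving Q = 5.
In a 4-firm Cournot equilibrium, symmetry and the first-order condition give q = (193 − 173)/(20) = 1. So Q = 4 and P = 177.
DWL is the triangle between Q = 4 and Q = 5: ½·(5 − 4)·(177 − 173) = 2.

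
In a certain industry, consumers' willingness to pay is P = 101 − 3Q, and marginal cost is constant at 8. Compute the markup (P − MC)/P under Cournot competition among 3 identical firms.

Lerner index = 0.744

With 3 symmetric Cournot firms, each firm's FOC gives 101 − 12q = 8, so q = 7.75, Q = 3·7.75 = 23.25, and P = 31.25.
Lerner index = (P − MC)/P = (31.25 − 8)/31.25 = 0.744.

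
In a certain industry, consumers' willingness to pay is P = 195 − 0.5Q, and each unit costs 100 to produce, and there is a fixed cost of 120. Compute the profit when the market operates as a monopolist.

Profit = 4392.5

A monopolist chooses Q where MR = MC. MR = 195 − Q; setting this equal to 100 gives Q = 95 and P = 147.5.
Profit = (147.5 − 100)·95 − 120 = 4392.5.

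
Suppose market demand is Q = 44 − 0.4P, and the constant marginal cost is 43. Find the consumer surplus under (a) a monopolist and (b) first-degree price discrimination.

Inverting demand: P = 110 − 2.5Q.
Monopoly sets MR = MC: 110 − 5Q = 43 ⇒ Q = 13.4, P = 110 − 2.5·13.4 = 76.5.
CS = ½·(110 − 76.5)·13.4 = 224.45.
Under first-degree price discrimination the firm charges each unit its demand price and produces up to where P = MC, i.e. Q = 26.8. Consumer surplus is zero; producer surplus equals total surplus.
CS = 0.

Monopoly: CS = 224.45; Perfect PD: CS = 0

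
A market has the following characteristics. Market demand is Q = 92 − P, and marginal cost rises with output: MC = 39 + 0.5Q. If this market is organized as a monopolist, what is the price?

Inverting demand: P = 92 − Q.
A monopolist chooses Q where MR = MC. MR = 92 − 2Q; setting this equal to 39 + 0.5Q gives Q = 21.2 and P = 70.8.

P = 70.8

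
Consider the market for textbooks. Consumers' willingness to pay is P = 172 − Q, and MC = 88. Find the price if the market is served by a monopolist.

P = 130

The monopolist equates marginal revenue to marginal cost: 172 − 2Q = 88, so Q = 42. From demand, P = 130.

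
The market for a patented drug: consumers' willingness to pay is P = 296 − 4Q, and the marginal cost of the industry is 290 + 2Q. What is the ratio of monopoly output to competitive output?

Q_m/Q_c = 0.6

The monopolist equates marginal revenue to marginal cost: 296 − 8Q = 290 + 2Q, so Q = 0.6. From demand, P = 293.6.
Under competition P = MC: 296 − 4Q = 290 + 2Q ⇒ Q = 1, P = 292.
Ratio Q_m/Q_c = 0.6/1 = 0.6.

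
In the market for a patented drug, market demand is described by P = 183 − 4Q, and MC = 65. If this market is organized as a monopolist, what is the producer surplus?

PS = 870.25

The monopolist equates marginal revenue to marginal cost: 183 − 8Q = 65, so Q = 14.75. From demand, P = 124.
PS = (124 − 65)·14.75 = 870.25.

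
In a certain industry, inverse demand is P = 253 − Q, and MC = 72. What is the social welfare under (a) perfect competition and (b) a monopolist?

Competitive firms price at marginal cost: P = 72, giving Q = 181.
CS = ½·(253 − 72)·181 = 16380.5; PS = (72 − 72)·181 = 0; TS = 16380.5.
A monopolist chooses Q where MR = MC. MR = 253 − 2Q; setting this equal to 72 gives Q = 90.5 and P = 162.5.
CS = ½·(253 − 162.5)·90.5 = 4095.125; PS = (162.5 − 72)·90.5 = 8190.25; TS = 12285.375.

Competition: TS = 16380.5; Monopoly: TS = 12285.375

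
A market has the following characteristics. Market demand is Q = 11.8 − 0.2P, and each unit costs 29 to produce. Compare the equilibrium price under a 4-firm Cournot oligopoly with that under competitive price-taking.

Inverting demand: P = 59 − 5Q.
In a 4-firm Cournot equilibrium, symmetry and the first-order condition give q = (59 − 29)/(25) = 1.2. So Q = 4.8 and P = 35.
Perfect competition: P = MC = 29, so 59 − 5Q = 29 and Q = 6.

Cournot: P = 35; Competition: P = 29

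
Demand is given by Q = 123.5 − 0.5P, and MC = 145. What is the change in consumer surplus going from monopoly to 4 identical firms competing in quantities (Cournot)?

Consumer surplus rises by 1014.39

Inverting demand: P = 247 − 2Q.
The monopolist equates marginal revenue to marginal cost: 247 − 4Q = 145, so Q = 25.5. From demand, P = 196.
CS = ½·(247 − 196)·25.5 = 650.25.
Cournot with 4 identical firms: the symmetric best-response condition is 247 − 10q = 145. Each firm produces q = 10.2, total output Q = 40.8, price P = 165.4.
CS = ½·(247 − 165.4)·40.8 = 1664.64.
Change in consumer surplus: 1664.64 − 650.25 = 1014.39.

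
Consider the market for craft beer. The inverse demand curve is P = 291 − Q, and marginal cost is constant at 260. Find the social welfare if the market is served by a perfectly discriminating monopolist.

Under first-degree price discrimination the firm charges each unit its demand price and produces up to where P = MC, i.e. Q = 31. Consumer surplus is zero; producer surplus equals total surplus.
TS = 480.5 (equal to competitive TS).

TS = 480.5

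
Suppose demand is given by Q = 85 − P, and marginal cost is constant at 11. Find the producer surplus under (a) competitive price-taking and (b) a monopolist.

Competition: PS = 0; Monopoly: PS = 1369

Inverting demand: P = 85 − Q.
Competitive firms price at marginal cost: P = 11, giving Q = 74.
PS = (11 − 11)·74 = 0.
A monopolist chooses Q where MR = MC. MR = 85 − 2Q; setting this equal to 11 gives Q = 37 and P = 48.
PS = (48 − 11)·37 = 1369.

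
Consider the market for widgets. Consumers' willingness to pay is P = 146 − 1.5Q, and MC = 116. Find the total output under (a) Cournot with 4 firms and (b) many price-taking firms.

Cournot: Q = 16; Competition: Q = 20

Cournot with 4 identical firms: the symmetric best-response condition is 146 − 7.5q = 116. Each firm produces q = 4, total output Q = 16, price P = 122.
Perfect competition: P = MC = 116, so 146 − 1.5Q = 116 and Q = 20.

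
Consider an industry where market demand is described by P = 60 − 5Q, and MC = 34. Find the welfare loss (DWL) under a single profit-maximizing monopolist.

Under competition P = MC = 34, so Q = (60 − 34)/5 = 5.2.
The monopolist equates marginal revenue to marginal cost: 60 − 10Q = 34, so Q = 2.6. From demand, P = 47.
DWL is the triangle between Q = 2.6 and Q = 5.2: ½·(5.2 − 2.6)·(47 − 34) = 16.9.

DWL = 16.9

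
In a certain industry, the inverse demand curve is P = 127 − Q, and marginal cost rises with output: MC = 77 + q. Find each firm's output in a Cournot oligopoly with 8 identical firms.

Cournot with 8 identical firms: the symmetric best-response condition is 127 − 9q = 77 + q. Each firm produces q = 5, total output Q = 40, price P = 87.

q_i = 5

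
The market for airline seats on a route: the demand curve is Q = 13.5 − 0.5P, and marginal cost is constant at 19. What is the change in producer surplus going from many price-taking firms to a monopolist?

Producer surplus rises by 8

Inverting demand: P = 27 − 2Q.
Competitive firms price at marginal cost: P = 19, giving Q = 4.
PS = (19 − 19)·4 = 0.
Monopoly sets MR = MC: 27 − 4Q = 19 ⇒ Q = 2, P = 27 − 2·2 = 23.
PS = (23 − 19)·2 = 8.
Change in producer surplus: 8 − 0 = 8.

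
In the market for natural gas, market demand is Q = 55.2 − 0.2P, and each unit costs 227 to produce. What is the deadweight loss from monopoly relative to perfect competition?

DWL = 60.025

Inverting demand: P = 276 − 5Q.
Under competition P = MC = 227, so Q = (276 − 227)/5 = 9.8.
A monopolist chooses Q where MR = MC. MR = 276 − 10Q; setting this equal to 227 gives Q = 4.9 and P = 251.5.
DWL is the triangle between Q = 4.9 and Q = 9.8: ½·(9.8 − 4.9)·(251.5 − 227) = 60.025.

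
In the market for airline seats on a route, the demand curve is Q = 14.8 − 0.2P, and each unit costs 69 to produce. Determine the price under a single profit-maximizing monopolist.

Inverting demand: P = 74 − 5Q.
A monopolist chooses Q where MR = MC. MR = 74 − 10Q; setting this equal to 69 gives Q = 0.5 and P = 71.5.

P = 71.5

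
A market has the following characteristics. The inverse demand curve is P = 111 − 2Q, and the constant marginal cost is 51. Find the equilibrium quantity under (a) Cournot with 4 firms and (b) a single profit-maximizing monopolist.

Cournot: Q = 24; Monopoly: Q = 15

With 4 symmetric Cournot firms, each firm's FOC gives 111 − 10q = 51, so q = 6, Q = 4·6 = 24, and P = 63.
A monopolist chooses Q where MR = MC. MR = 111 − 4Q; setting this equal to 51 gives Q = 15 and P = 81.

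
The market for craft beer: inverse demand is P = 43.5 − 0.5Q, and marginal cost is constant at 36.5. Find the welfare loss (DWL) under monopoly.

Competitive firms price at marginal cost: P = 36.5, giving Q = 14.
A monopolist chooses Q where MR = MC. MR = 43.5 − Q; setting this equal to 36.5 gives Q = 7 and P = 40.
DWL is the triangle between Q = 7 and Q = 14: ½·(14 − 7)·(40 − 36.5) = 12.25.

DWL = 12.25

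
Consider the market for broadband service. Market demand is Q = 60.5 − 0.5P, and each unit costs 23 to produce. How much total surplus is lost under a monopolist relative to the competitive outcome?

Inverting demand: P = 121 − 2Q.
Competitive firms price at marginal cost: P = 23, giving Q = 49.
A monopolist chooses Q where MR = MC. MR = 121 − 4Q; setting this equal to 23 gives Q = 24.5 and P = 72.
DWL is the triangle between Q = 24.5 and Q = 49: ½·(49 − 24.5)·(72 − 23) = 600.25.

DWL = 600.25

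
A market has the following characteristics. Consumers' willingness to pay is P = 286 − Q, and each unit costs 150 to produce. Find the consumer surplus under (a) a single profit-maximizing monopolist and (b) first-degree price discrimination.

The monopolist equates marginal revenue to marginal cost: 286 − 2Q = 150, so Q = 68. From demand, P = 218.
CS = ½·(286 − 218)·68 = 2312.
A perfectly discriminating monopolist sells every unit with P(Q) ≥ MC(Q), so output equals the competitive quantity Q = 136. Each buyer pays their reservation price, so CS = 0 and the firm captures all surplus.
CS = 0.

Monopoly: CS = 2312; Perfect PD: CS = 0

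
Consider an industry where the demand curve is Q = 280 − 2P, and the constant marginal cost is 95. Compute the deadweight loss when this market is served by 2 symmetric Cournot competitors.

DWL = 225

Inverting demand: P = 140 − 0.5Q.
Under competition P = MC = 95, so Q = (140 − 95)/0.5 = 90.
In a 2-firm Cournot equilibrium, symmetry and the first-order condition give q = (140 − 95)/(1.5) = 30. So Q = 60 and P = 110.
DWL is the triangle between Q = 60 and Q = 90: ½·(90 − 60)·(110 − 95) = 225.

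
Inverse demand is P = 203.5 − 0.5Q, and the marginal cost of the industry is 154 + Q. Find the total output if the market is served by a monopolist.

Monopoly sets MR = MC: 203.5 − Q = 154 + Q ⇒ Q = 24.75, P = 203.5 − 0.5·24.75 = 191.125.

Q = 24.75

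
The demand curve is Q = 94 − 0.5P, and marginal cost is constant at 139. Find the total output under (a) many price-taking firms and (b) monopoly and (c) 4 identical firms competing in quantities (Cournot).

Competition: Q = 24.5; Monopoly: Q = 12.25; Cournot: Q = 19.6

Inverting demand: P = 188 − 2Q.
Competitive firms price at marginal cost: P = 139, giving Q = 24.5.
The monopolist equates marginal revenue to marginal cost: 188 − 4Q = 139, so Q = 12.25. From demand, P = 163.5.
Cournot with 4 identical firms: the symmetric best-response condition is 188 − 10q = 139. Each firm produces q = 4.9, total output Q = 19.6, price P = 148.8.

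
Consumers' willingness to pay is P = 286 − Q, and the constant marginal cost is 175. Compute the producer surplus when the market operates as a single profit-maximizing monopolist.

PS = 3080.25

The monopolist equates marginal revenue to marginal cost: 286 − 2Q = 175, so Q = 55.5. From demand, P = 230.5.
PS = (230.5 − 175)·55.5 = 3080.25.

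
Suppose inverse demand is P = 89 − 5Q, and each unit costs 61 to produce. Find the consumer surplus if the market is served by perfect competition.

CS = 78.4

Perfect competition: P = MC = 61, so 89 − 5Q = 61 and Q = 5.6.
CS = ½·(89 − 61)·5.6 = 78.4.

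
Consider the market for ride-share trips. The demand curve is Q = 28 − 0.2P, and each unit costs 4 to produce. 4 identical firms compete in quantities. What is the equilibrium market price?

Inverting demand: P = 140 − 5Q.
Cournot with 4 identical firms: the symmetric best-response condition is 140 − 25q = 4. Each firm produces q = 5.44, total output Q = 21.76, price P = 31.2.

P = 31.2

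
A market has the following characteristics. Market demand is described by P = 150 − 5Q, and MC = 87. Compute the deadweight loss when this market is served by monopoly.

Perfect competition: P = MC = 87, so 150 − 5Q = 87 and Q = 12.6.
Monopoly sets MR = MC: 150 − 10Q = 87 ⇒ Q = 6.3, P = 150 − 5·6.3 = 118.5.
DWL is the triangle between Q = 6.3 and Q = 12.6: ½·(12.6 − 6.3)·(118.5 − 87) = 99.225.

DWL = 99.225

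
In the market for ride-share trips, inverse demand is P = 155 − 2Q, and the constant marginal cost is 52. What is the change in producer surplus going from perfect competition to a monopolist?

Perfect competition: P = MC = 52, so 155 − 2Q = 52 and Q = 51.5.
PS = (52 − 52)·51.5 = 0.
The monopolist equates marginal revenue to marginal cost: 155 − 4Q = 52, so Q = 25.75. From demand, P = 103.5.
PS = (103.5 − 52)·25.75 = 1326.125.
Change in producer surplus: 1326.125 − 0 = 1326.125.

PS rises by 1326.125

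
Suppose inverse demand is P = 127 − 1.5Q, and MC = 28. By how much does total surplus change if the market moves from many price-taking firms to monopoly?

Under competition P = MC = 28, so Q = (127 − 28)/1.5 = 66.
CS = ½·(127 − 28)·66 = 3267; PS = (28 − 28)·66 = 0; TS = 3267.
A monopolist chooses Q where MR = MC. MR = 127 − 3Q; setting this equal to 28 gives Q = 33 and P = 77.5.
CS = ½·(127 − 77.5)·33 = 816.75; PS = (77.5 − 28)·33 = 1633.5; TS = 2450.25.
Change in total surplus: 2450.25 − 3267 = −816.75.

Total surplus falls by 816.75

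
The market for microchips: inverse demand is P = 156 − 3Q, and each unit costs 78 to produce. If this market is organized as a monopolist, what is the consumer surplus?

CS = 253.5

Monopoly sets MR = MC: 156 − 6Q = 78 ⇒ Q = 13, P = 156 − 3·13 = 117.
CS = ½·(156 − 117)·13 = 253.5.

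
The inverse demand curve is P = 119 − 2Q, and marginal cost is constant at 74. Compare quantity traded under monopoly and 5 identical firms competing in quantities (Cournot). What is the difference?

Quantity traded rises by 7.5

Monopoly sets MR = MC: 119 − 4Q = 74 ⇒ Q = 11.25, P = 119 − 2·11.25 = 96.5.
In a 5-firm Cournot equilibrium, symmetry and the first-order condition give q = (119 − 74)/(12) = 3.75. So Q = 18.75 and P = 81.5.
Change in quantity traded: 18.75 − 11.25 = 7.5.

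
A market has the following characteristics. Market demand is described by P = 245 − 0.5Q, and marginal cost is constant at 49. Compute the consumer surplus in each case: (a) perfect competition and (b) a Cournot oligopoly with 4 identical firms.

Competition: CS = 38416; Cournot: CS = 24586.24

Competitive firms price at marginal cost: P = 49, giving Q = 392.
CS = ½·(245 − 49)·392 = 38416.
With 4 symmetric Cournot firms, each firm's FOC gives 245 − 2.5q = 49, so q = 78.4, Q = 4·78.4 = 313.6, and P = 88.2.
CS = ½·(245 − 88.2)·313.6 = 24586.24.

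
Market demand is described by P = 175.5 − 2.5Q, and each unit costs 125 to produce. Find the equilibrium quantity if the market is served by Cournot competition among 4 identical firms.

Q = 16.16

In a 4-firm Cournot equilibrium, symmetry and the first-order condition give q = (175.5 − 125)/(12.5) = 4.04. So Q = 16.16 and P = 135.1.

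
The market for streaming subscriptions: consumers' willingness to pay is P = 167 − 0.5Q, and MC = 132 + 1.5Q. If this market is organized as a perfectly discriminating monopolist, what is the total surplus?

TS = 306.25

With perfect price discrimination, output is the efficient level Q = 17.5 (where demand meets MC), but every buyer pays their willingness to pay: CS = 0 and PS = total surplus.
TS = 306.25 (equal to competitive TS).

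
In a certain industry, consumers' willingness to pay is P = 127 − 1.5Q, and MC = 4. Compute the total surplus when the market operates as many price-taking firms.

Competitive firms price at marginal cost: P = 4, giving Q = 82.
CS = ½·(127 − 4)·82 = 5043; PS = (4 − 4)·82 = 0; TS = 5043.

TS = 5043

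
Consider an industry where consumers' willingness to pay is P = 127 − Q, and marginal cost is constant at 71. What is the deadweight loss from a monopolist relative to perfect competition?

Competitive firms price at marginal cost: P = 71, giving Q = 56.
Monopoly sets MR = MC: 127 − 2Q = 71 ⇒ Q = 28, P = 127 − 28 = 99.
DWL is the triangle between Q = 28 and Q = 56: ½·(56 − 28)·(99 − 71) = 392.

DWL = 392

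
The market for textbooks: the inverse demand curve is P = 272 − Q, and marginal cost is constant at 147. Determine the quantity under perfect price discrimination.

Under first-degree price discrimination the firm charges each unit its demand price and produces up to where P = MC, i.e. Q = 125. Consumer surplus is zero; producer surplus equals total surplus.

Q = 125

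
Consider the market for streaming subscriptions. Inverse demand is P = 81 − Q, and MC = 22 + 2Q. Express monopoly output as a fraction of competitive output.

Q_m/Q_c = 0.75

The monopolist equates marginal revenue to marginal cost: 81 − 2Q = 22 + 2Q, so Q = 14.75. From demand, P = 66.25.
Under competition P = MC: 81 − Q = 22 + 2Q ⇒ Q = 59/3, P = 184/3.
Ratio Q_m/Q_c = 14.75/(59/3) = 0.75.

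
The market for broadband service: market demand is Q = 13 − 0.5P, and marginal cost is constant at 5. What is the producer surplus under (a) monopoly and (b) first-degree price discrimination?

Inverting demand: P = 26 − 2Q.
Monopoly sets MR = MC: 26 − 4Q = 5 ⇒ Q = 5.25, P = 26 − 2·5.25 = 15.5.
PS = (15.5 − 5)·5.25 = 55.125.
Under first-degree price discrimination the firm charges each unit its demand price and produces up to where P = MC, i.e. Q = 10.5. Consumer surplus is zero; producer surplus equals total surplus.
PS = ½·(26 − 5)·10.5 = 110.25.

Monopoly: PS = 55.125; Perfect PD: PS = 110.25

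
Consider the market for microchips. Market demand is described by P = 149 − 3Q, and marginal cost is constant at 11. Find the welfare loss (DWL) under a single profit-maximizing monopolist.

DWL = 793.5

Under competition P = MC = 11, so Q = (149 − 11)/3 = 46.
A monopolist chooses Q where MR = MC. MR = 149 − 6Q; setting this equal to 11 gives Q = 23 and P = 80.
DWL is the triangle between Q = 23 and Q = 46: ½·(46 − 23)·(80 − 11) = 793.5.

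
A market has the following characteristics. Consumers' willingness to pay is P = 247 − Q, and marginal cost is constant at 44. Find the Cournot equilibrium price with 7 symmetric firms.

P = 69.375

With 7 symmetric Cournot firms, each firm's FOC gives 247 − 8q = 44, so q = 25.375, Q = 7·25.375 = 177.625, and P = 69.375.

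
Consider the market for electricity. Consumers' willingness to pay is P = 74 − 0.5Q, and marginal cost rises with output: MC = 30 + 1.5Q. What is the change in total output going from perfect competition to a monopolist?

Q falls by 4.4

Competitive equilibrium sets price equal to marginal cost: 74 − 0.5Q = 30 + 1.5Q, so Q = 22 and P = 63.
Monopoly sets MR = MC: 74 − Q = 30 + 1.5Q ⇒ Q = 17.6, P = 74 − 0.5·17.6 = 65.2.
Change in total output: 17.6 − 22 = −4.4.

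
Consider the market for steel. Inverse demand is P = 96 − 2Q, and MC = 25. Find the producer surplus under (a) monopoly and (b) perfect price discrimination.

A monopolist chooses Q where MR = MC. MR = 96 − 4Q; setting this equal to 25 gives Q = 17.75 and P = 60.5.
PS = (60.5 − 25)·17.75 = 630.125.
With perfect price discrimination, output is the efficient level Q = 35.5 (where demand meets MC), but every buyer pays their willingness to pay: CS = 0 and PS = total surplus.
PS = ½·(96 − 25)·35.5 = 1260.25.

Monopoly: PS = 630.125; Perfect PD: PS = 1260.25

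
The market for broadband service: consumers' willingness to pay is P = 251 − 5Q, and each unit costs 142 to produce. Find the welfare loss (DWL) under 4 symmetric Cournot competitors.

Under competition P = MC = 142, so Q = (251 − 142)/5 = 21.8.
In a 4-firm Cournot equilibrium, symmetry and the first-order condition give q = (251 − 142)/(25) = 4.36. So Q = 17.44 and P = 163.8.
DWL is the triangle between Q = 17.44 and Q = 21.8: ½·(21.8 − 17.44)·(163.8 − 142) = 47.524.

DWL = 47.524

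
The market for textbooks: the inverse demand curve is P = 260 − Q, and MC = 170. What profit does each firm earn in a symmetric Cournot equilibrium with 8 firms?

In a 8-firm Cournot equilibrium, symmetry and the first-order condition give q = (260 − 170)/(9) = 10. So Q = 80 and P = 180.
Each firm's profit = (180 − 170)·10 = 100.

π_i = 100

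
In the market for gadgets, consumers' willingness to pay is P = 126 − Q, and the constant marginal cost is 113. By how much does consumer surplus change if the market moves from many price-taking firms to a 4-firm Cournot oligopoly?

Competitive firms price at marginal cost: P = 113, giving Q = 13.
CS = ½·(126 − 113)·13 = 84.5.
Cournot with 4 identical firms: the symmetric best-response condition is 126 − 5q = 113. Each firm produces q = 2.6, total output Q = 10.4, price P = 115.6.
CS = ½·(126 − 115.6)·10.4 = 54.08.
Change in consumer surplus: 54.08 − 84.5 = −30.42.

CS falls by 30.42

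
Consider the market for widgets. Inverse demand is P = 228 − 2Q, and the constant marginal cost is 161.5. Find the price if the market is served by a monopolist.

P = 194.75

The monopolist equates marginal revenue to marginal cost: 228 − 4Q = 161.5, so Q = 16.625. From demand, P = 194.75.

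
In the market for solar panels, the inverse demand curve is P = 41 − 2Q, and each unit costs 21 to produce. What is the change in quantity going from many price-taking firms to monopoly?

Quantity falls by 5

Competitive firms price at marginal cost: P = 21, giving Q = 10.
A monopolist chooses Q where MR = MC. MR = 41 − 4Q; setting this equal to 21 gives Q = 5 and P = 31.
Change in quantity: 5 − 10 = −5.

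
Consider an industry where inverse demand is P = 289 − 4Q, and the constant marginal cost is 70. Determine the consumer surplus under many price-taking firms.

Perfect competition: P = MC = 70, so 289 − 4Q = 70 and Q = 54.75.
CS = ½·(289 − 70)·54.75 = 5995.125.

CS = 5995.125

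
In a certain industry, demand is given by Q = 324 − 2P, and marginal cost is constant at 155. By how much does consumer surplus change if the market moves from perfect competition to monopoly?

Inverting demand: P = 162 − 0.5Q.
Perfect competition: P = MC = 155, so 162 − 0.5Q = 155 and Q = 14.
CS = ½·(162 − 155)·14 = 49.
The monopolist equates marginal revenue to marginal cost: 162 − Q = 155, so Q = 7. From demand, P = 158.5.
CS = ½·(162 − 158.5)·7 = 12.25.
Change in consumer surplus: 12.25 − 49 = −36.75.

CS falls by 36.75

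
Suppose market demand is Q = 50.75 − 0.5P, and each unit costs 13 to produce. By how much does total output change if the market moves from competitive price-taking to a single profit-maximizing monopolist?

Inverting demand: P = 101.5 − 2Q.
Perfect competition: P = MC = 13, so 101.5 − 2Q = 13 and Q = 44.25.
Monopoly sets MR = MC: 101.5 − 4Q = 13 ⇒ Q = 22.125, P = 101.5 − 2·22.125 = 57.25.
Change in total output: 22.125 − 44.25 = −22.125.

Total output falls by 22.125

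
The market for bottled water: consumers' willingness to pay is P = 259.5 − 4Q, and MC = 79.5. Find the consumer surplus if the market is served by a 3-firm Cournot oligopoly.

Cournot with 3 identical firms: the symmetric best-response condition is 259.5 − 16q = 79.5. Each firm produces q = 11.25, total output Q = 33.75, price P = 124.5.
CS = ½·(259.5 − 124.5)·33.75 = 2278.125.

CS = 2278.125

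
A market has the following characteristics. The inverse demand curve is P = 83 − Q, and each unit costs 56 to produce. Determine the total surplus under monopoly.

The monopolist equates marginal revenue to marginal cost: 83 − 2Q = 56, so Q = 13.5. From demand, P = 69.5.
CS = ½·(83 − 69.5)·13.5 = 91.125; PS = (69.5 − 56)·13.5 = 182.25; TS = 273.375.

TS = 273.375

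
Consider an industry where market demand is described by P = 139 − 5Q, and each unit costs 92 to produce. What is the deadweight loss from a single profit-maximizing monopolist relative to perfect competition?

Perfect competition: P = MC = 92, so 139 − 5Q = 92 and Q = 9.4.
The monopolist equates marginal revenue to marginal cost: 139 − 10Q = 92, so Q = 4.7. From demand, P = 115.5.
DWL is the triangle between Q = 4.7 and Q = 9.4: ½·(9.4 − 4.7)·(115.5 − 92) = 55.225.

DWL = 55.225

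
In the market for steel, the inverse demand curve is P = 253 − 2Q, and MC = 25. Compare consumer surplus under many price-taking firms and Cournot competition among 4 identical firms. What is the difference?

Consumer surplus falls by 4678.56

Competitive firms price at marginal cost: P = 25, giving Q = 114.
CS = ½·(253 − 25)·114 = 12996.
Cournot with 4 identical firms: the symmetric best-response condition is 253 − 10q = 25. Each firm produces q = 22.8, total output Q = 91.2, price P = 70.6.
CS = ½·(253 − 70.6)·91.2 = 8317.44.
Change in consumer surplus: 8317.44 − 12996 = −4678.56.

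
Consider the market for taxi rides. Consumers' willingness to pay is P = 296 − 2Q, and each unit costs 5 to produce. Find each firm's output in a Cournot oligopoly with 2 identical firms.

In a 2-firm Cournot equilibrium, symmetry and the first-order condition give q = (296 − 5)/(6) = 48.5. So Q = 97 and P = 102.

q_i = 48.5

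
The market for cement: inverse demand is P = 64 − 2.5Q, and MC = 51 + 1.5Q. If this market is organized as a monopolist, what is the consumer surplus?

Monopoly sets MR = MC: 64 − 5Q = 51 + 1.5Q ⇒ Q = 2, P = 64 − 2.5·2 = 59.
CS = ½·(64 − 59)·2 = 5.

CS = 5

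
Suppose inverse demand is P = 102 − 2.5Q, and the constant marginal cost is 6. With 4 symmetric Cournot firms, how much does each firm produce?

q_i = 7.68

With 4 symmetric Cournot firms, each firm's FOC gives 102 − 12.5q = 6, so q = 7.68, Q = 4·7.68 = 30.72, and P = 25.2.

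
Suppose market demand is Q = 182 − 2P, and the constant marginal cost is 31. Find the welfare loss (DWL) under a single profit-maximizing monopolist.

Inverting demand: P = 91 − 0.5Q.
Under competition P = MC = 31, so Q = (91 − 31)/0.5 = 120.
The monopolist equates marginal revenue to marginal cost: 91 − Q = 31, so Q = 60. From demand, P = 61.
DWL is the triangle between Q = 60 and Q = 120: ½·(120 − 60)·(61 − 31) = 900.

DWL = 900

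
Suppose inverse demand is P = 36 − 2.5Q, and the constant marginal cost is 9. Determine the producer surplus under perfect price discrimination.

Under first-degree price discrimination the firm charges each unit its demand price and produces up to where P = MC, i.e. Q = 10.8. Consumer surplus is zero; producer surplus equals total surplus.
PS = ½·(36 − 9)·10.8 = 145.8.

PS = 145.8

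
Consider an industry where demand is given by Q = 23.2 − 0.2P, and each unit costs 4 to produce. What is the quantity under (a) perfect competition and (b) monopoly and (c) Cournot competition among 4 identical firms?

Inverting demand: P = 116 − 5Q.
Perfect competition: P = MC = 4, so 116 − 5Q = 4 and Q = 22.4.
Monopoly sets MR = MC: 116 − 10Q = 4 ⇒ Q = 11.2, P = 116 − 5·11.2 = 60.
With 4 symmetric Cournot firms, each firm's FOC gives 116 − 25q = 4, so q = 4.48, Q = 4·4.48 = 17.92, and P = 26.4.

Competition: Q = 22.4; Monopoly: Q = 11.2; Cournot: Q = 17.92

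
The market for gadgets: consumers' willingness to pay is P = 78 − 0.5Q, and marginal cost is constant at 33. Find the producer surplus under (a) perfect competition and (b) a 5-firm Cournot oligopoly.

Competitive firms price at marginal cost: P = 33, giving Q = 90.
PS = (33 − 33)·90 = 0.
With 5 symmetric Cournot firms, each firm's FOC gives 78 − 3q = 33, so q = 15, Q = 5·15 = 75, and P = 40.5.
PS = (40.5 − 33)·75 = 562.5.

Competition: PS = 0; Cournot: PS = 562.5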